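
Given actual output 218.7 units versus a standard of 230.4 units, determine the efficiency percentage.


Efficiency = (actual / standard) × 100
= (218.7 / 230.4) × 100
= 94.9%


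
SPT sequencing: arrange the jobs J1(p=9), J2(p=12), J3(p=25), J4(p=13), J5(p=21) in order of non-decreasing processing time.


SPT: sort by shortest processing time
  J1: p=9
  J2: p=12
  J4: p=13
  J5: p=21
  J3: p=25
Order: J1 → J2 → J4 → J5 → J3


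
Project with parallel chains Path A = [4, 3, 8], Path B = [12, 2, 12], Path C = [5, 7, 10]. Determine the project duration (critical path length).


Path A: 4 + 3 + 8 = 15
Path B: 12 + 2 + 12 = 26
Path C: 5 + 7 + 10 = 22
Critical path = longest = max(15, 26, 22)
= 26 (Path B)


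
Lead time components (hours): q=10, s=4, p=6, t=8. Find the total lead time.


Lead time = queue + setup + processing + transit
= 10 + 4 + 6 + 8
= 28 hours


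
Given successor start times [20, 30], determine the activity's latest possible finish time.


LF = min of all successor start times
Successors start at: [20, 30]
LF = min(20, 30)
= 20


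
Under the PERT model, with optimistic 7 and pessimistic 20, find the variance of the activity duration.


σ² = ((p - o) / 6)² = (p - o)² / 36
= (20 - 7)² / 36
= 13² / 36
= 169 / 36
= 4.6944


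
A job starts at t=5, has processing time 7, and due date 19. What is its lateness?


Completion = 5 + 7 = 12
Lateness = C - d = 12 - 19
= -7


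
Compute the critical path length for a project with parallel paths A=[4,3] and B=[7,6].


Path A: 4 + 3 = 7
Path B: 7 + 6 = 13
Critical path = longest = max(7, 13)
= 13 (Path B)


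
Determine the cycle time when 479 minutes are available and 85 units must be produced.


Cycle time = available time / demand
= 479 / 85
= 5.64 min/unit


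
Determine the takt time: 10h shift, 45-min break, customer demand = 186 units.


Available = 10×60 - 45 = 555 min
Takt time = 555 / 186
= 2.98 min/unit


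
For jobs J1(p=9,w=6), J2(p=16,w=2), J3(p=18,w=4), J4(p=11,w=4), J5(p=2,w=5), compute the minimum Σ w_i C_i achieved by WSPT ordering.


WSPT order (by p/w): J5 → J1 → J4 → J3 → J2
  J5: C=2, w·C=5×2=10
  J1: C=11, w·C=6×11=66
  J4: C=22, w·C=4×22=88
  J3: C=40, w·C=4×40=160
  J2: C=56, w·C=2×56=112
Σ w·C = 436
= 436


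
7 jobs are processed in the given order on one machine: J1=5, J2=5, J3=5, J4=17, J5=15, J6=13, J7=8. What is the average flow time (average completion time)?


Completion times:
  J1: completes at 5
  J2: completes at 10
  J3: completes at 15
  J4: completes at 32
  J5: completes at 47
  J6: completes at 60
  J7: completes at 68
Sum = 237
Average = 237/7
= 33.86


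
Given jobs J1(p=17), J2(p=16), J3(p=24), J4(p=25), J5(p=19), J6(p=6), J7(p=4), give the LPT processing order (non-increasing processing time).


LPT: sort by longest processing time first
  J4: p=25
  J3: p=24
  J5: p=19
  J1: p=17
  J2: p=16
  J6: p=6
  J7: p=4
Order: J4 → J3 → J5 → J1 → J2 → J6 → J7


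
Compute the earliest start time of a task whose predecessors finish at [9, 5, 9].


ES = max of all predecessor completion times
Predecessors: [9, 5, 9]
ES = max(9, 5, 9)
= 9


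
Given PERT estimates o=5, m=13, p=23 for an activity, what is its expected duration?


te = (o + 4m + p) / 6
= (5 + 4×13 + 23) / 6
= (5 + 52 + 23) / 6
= 80 / 6
= 13.33


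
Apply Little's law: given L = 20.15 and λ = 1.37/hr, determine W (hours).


Little's law: L = λW → W = L / λ
= 20.15 / 1.37
= 14.71 hours


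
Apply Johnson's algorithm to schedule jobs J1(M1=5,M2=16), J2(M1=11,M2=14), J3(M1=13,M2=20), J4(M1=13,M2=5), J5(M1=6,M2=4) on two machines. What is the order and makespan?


Johnson's rule:
Group 1 (M1≤M2, sort by M1): ['J1', 'J2', 'J3']
Group 2 (M1>M2, sort desc M2): ['J4', 'J5']
Sequence: J1 → J2 → J3 → J4 → J5
Makespan calculation:
  J1: M1 done=5, M2 done=21
  J2: M1 done=16, M2 done=35
  J3: M1 done=29, M2 done=55
  J4: M1 done=42, M2 done=60
  J5: M1 done=48, M2 done=64
= Sequence: J1 → J2 → J3 → J4 → J5, Makespan: 64


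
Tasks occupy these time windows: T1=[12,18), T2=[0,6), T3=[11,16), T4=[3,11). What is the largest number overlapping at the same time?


Check each time point for overlaps:
  t=3: 2 tasks active (T2, T4)
Max concurrent = 2


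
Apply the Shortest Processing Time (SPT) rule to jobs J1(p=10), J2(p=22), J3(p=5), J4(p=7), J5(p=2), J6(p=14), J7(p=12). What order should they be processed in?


SPT: sort by shortest processing time
  J5: p=2
  J3: p=5
  J4: p=7
  J1: p=10
  J7: p=12
  J6: p=14
  J2: p=22
Order: J5 → J3 → J4 → J1 → J7 → J6 → J2


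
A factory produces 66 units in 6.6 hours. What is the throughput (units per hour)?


Throughput = units / time
= 66 / 6.6
= 10.0 units/hour


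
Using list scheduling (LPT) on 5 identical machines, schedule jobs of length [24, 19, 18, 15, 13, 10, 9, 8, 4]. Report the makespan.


Jobs (LPT sorted): [24, 19, 18, 15, 13, 10, 9, 8, 4]
Machines: 5
  J=24 → Machine 1 (load: 0+24=24)
  J=19 → Machine 2 (load: 0+19=19)
  J=18 → Machine 3 (load: 0+18=18)
  J=15 → Machine 4 (load: 0+15=15)
  J=13 → Machine 5 (load: 0+13=13)
  J=10 → Machine 5 (load: 13+10=23)
  J=9 → Machine 4 (load: 15+9=24)
  J=8 → Machine 3 (load: 18+8=26)
  J=4 → Machine 2 (load: 19+4=23)
Machine loads: [24, 23, 26, 24, 23]
Makespan = max = 26 time units


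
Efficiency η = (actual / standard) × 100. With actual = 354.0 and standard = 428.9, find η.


Efficiency = (actual / standard) × 100
= (354.0 / 428.9) × 100
= 82.5%


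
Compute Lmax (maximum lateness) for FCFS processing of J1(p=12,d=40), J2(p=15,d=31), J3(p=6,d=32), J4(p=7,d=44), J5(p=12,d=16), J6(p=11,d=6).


Lateness per job (L = C - d):
  J1: C=12, d=40, L=-28
  J2: C=27, d=31, L=-4
  J3: C=33, d=32, L=1
  J4: C=40, d=44, L=-4
  J5: C=52, d=16, L=36
  J6: C=63, d=6, L=57
Lmax = max(-28, -4, 1, -4, 36, 57)
= 57


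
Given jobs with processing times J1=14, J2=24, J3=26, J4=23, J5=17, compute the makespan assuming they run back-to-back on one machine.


Sequential makespan: sum all processing times
= 14 + 24 + 26 + 23 + 17
= 104 time units


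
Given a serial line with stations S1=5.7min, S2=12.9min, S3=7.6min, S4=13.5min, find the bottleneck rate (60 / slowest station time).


Bottleneck = longest station time
Station times: [5.7, 12.9, 7.6, 13.5]
Max = 13.5 min
Rate = 60 / 13.5
= 4.44 units/hour (bottleneck: 13.5min)


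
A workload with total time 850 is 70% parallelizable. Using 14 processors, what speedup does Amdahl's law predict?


Amdahl's law: T_p = T × ((1-p) + p/N)
= 850 × ((1-0.7) + 0.7/14)
= 850 × (0.30 + 0.0500)
= 850 × 0.3500
= 297.50
Speedup = 850/297.50
= 2.86×


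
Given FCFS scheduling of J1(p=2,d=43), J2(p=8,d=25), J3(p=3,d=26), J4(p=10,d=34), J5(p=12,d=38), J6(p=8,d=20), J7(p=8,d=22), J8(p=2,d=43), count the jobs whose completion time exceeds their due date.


Completion vs due date:
  J1: C=2, d=43 → on time
  J2: C=10, d=25 → on time
  J3: C=13, d=26 → on time
  J4: C=23, d=34 → on time
  J5: C=35, d=38 → on time
  J6: C=43, d=20 → TARDY
  J7: C=51, d=22 → TARDY
  J8: C=53, d=43 → TARDY
Tardy jobs: J6, J7, J8
Count = 3


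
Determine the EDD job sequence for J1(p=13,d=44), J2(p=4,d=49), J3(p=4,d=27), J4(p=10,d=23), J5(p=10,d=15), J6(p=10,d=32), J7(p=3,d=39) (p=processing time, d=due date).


EDD: sort by earliest due date
  J5: d=15, p=10
  J4: d=23, p=10
  J3: d=27, p=4
  J6: d=32, p=10
  J7: d=39, p=3
  J1: d=44, p=13
  J2: d=49, p=4
Order: J5 → J4 → J3 → J6 → J7 → J1 → J2


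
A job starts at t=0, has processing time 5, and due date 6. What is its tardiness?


Completion = start + processing = 0 + 5 = 5
Tardiness = max(0, C - d) = max(0, 5 - 6)
= max(0, -1)
= 0


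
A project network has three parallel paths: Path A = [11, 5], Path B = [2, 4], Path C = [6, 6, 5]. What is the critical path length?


Path A: 11 + 5 = 16
Path B: 2 + 4 = 6
Path C: 6 + 6 + 5 = 17
Critical path = longest = max(16, 6, 17)
= 17 (Path C)


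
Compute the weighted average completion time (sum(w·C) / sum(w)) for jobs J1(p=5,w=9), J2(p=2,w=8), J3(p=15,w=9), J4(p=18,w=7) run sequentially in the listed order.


Completion times:
  J1: C=5, w×C=9×5=45
  J2: C=7, w×C=8×7=56
  J3: C=22, w×C=9×22=198
  J4: C=40, w×C=7×40=280
Sum w×C = 579
Sum w = 33
Weighted avg = 579/33
= 17.55


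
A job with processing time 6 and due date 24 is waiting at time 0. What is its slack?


Slack = due - current_time - processing
= 24 - 0 - 6
= 18


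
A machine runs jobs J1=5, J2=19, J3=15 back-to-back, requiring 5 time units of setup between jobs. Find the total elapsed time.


Makespan = Σ processing + (n-1) × setup
= (5 + 19 + 15) + (3-1)×5
= 39 + 10
= 49 time units


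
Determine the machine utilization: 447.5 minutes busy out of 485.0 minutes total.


Utilization = busy / total × 100
= 447.5 / 485.0 × 100
= 92.3%


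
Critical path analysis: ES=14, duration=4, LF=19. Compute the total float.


EF = ES + duration = 14 + 4 = 18
LS = LF - duration = 19 - 4 = 15
Total Float = LF - EF = 19 - 18
(or LS - ES = 15 - 14)
= 1


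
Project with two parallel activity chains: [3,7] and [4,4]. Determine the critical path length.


Path A: 3 + 7 = 10
Path B: 4 + 4 = 8
Critical path = longest = max(10, 8)
= 10 (Path A)


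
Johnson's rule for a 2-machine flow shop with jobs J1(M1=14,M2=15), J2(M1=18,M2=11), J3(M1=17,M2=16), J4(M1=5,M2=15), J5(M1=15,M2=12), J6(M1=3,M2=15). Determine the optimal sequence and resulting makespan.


Johnson's rule:
Group 1 (M1≤M2, sort by M1): ['J6', 'J4', 'J1']
Group 2 (M1>M2, sort desc M2): ['J3', 'J5', 'J2']
Sequence: J6 → J4 → J1 → J3 → J5 → J2
Makespan calculation:
  J6: M1 done=3, M2 done=18
  J4: M1 done=8, M2 done=33
  J1: M1 done=22, M2 done=48
  J3: M1 done=39, M2 done=64
  J5: M1 done=54, M2 done=76
  J2: M1 done=72, M2 done=87
= Sequence: J6 → J4 → J1 → J3 → J5 → J2, Makespan: 87


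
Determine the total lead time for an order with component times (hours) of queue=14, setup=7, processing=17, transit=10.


Lead time = queue + setup + processing + transit
= 14 + 7 + 17 + 10
= 48 hours


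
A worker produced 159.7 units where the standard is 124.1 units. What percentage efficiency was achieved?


Efficiency = (actual / standard) × 100
= (159.7 / 124.1) × 100
= 128.7%


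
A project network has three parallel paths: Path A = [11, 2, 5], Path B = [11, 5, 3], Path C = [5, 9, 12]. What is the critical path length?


Path A: 11 + 2 + 5 = 18
Path B: 11 + 5 + 3 = 19
Path C: 5 + 9 + 12 = 26
Critical path = longest = max(18, 19, 26)
= 26 (Path C)


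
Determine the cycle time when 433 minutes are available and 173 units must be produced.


Cycle time = available time / demand
= 433 / 173
= 2.50 min/unit


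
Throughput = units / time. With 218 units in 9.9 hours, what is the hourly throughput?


Throughput = units / time
= 218 / 9.9
= 22.0 units/hour


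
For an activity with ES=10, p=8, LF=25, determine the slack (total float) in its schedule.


EF = ES + duration = 10 + 8 = 18
LS = LF - duration = 25 - 8 = 17
Total Float = LF - EF = 25 - 18
(or LS - ES = 17 - 10)
= 7


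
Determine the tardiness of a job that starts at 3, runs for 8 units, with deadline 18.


Completion = start + processing = 3 + 8 = 11
Tardiness = max(0, C - d) = max(0, 11 - 18)
= max(0, -7)
= 0


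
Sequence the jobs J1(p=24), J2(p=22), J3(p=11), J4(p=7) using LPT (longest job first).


LPT: sort by longest processing time first
  J1: p=24
  J2: p=22
  J3: p=11
  J4: p=7
Order: J1 → J2 → J3 → J4


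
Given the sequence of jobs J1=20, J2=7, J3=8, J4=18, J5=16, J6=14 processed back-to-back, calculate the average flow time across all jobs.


Completion times:
  J1: completes at 20
  J2: completes at 27
  J3: completes at 35
  J4: completes at 53
  J5: completes at 69
  J6: completes at 83
Sum = 287
Average = 287/6
= 47.83


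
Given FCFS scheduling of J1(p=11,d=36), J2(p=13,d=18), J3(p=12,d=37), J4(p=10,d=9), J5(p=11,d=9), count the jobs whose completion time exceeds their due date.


Completion vs due date:
  J1: C=11, d=36 → on time
  J2: C=24, d=18 → TARDY
  J3: C=36, d=37 → on time
  J4: C=46, d=9 → TARDY
  J5: C=57, d=9 → TARDY
Tardy jobs: J2, J4, J5
Count = 3


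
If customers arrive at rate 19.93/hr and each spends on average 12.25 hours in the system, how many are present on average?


Little's law: L = λ × W
= 19.93 × 12.25
= 244.14


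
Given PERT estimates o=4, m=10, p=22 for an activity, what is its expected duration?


te = (o + 4m + p) / 6
= (4 + 4×10 + 22) / 6
= (4 + 40 + 22) / 6
= 66 / 6
= 11.00


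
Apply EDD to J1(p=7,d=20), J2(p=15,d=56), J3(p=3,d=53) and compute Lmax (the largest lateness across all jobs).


EDD order: J1 → J3 → J2
Completion and lateness:
  J1: C=7, d=20, L=7-20=-13
  J3: C=10, d=53, L=10-53=-43
  J2: C=25, d=56, L=25-56=-31
Lmax = max(-13, -43, -31)
= -13


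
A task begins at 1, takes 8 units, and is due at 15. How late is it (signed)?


Completion = 1 + 8 = 9
Lateness = C - d = 9 - 15
= -6


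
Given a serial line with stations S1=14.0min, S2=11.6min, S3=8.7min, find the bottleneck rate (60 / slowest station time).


Bottleneck = longest station time
Station times: [14.0, 11.6, 8.7]
Max = 14.0 min
Rate = 60 / 14.0
= 4.29 units/hour (bottleneck: 14.0min)


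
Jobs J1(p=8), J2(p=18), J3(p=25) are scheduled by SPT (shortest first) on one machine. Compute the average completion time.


SPT order: J1 → J2 → J3
Completion times:
  J1: C=8
  J2: C=26
  J3: C=51
Sum = 85, n = 3
Mean flow = 85/3
= 28.33


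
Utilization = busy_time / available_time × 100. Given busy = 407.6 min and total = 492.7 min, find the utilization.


Utilization = busy / total × 100
= 407.6 / 492.7 × 100
= 82.7%


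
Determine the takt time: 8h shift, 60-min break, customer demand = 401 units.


Available = 8×60 - 60 = 420 min
Takt time = 420 / 401
= 1.05 min/unit


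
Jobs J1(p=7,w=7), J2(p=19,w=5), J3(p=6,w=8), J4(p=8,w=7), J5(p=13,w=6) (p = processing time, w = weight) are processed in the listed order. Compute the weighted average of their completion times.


Completion times:
  J1: C=7, w×C=7×7=49
  J2: C=26, w×C=5×26=130
  J3: C=32, w×C=8×32=256
  J4: C=40, w×C=7×40=280
  J5: C=53, w×C=6×53=318
Sum w×C = 1033
Sum w = 33
Weighted avg = 1033/33
= 31.30


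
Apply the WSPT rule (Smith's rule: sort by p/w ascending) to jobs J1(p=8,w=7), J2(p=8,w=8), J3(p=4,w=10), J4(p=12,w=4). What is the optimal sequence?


WSPT (Smith's rule): sort by p/w ascending
  J3: p/w = 4/10 = 0.400
  J2: p/w = 8/8 = 1.000
  J1: p/w = 8/7 = 1.143
  J4: p/w = 12/4 = 3.000
Order: J3 → J2 → J1 → J4


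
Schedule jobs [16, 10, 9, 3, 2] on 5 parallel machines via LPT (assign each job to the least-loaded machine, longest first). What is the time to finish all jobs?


Jobs (LPT sorted): [16, 10, 9, 3, 2]
Machines: 5
  J=16 → Machine 1 (load: 0+16=16)
  J=10 → Machine 2 (load: 0+10=10)
  J=9 → Machine 3 (load: 0+9=9)
  J=3 → Machine 4 (load: 0+3=3)
  J=2 → Machine 5 (load: 0+2=2)
Machine loads: [16, 10, 9, 3, 2]
Makespan = max = 16 time units


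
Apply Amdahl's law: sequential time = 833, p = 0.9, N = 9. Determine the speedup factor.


Amdahl's law: T_p = T × ((1-p) + p/N)
= 833 × ((1-0.9) + 0.9/9)
= 833 × (0.10 + 0.1000)
= 833 × 0.2000
= 166.60
Speedup = 833/166.60
= 5.00×


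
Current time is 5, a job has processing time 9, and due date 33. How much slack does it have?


Slack = due - current_time - processing
= 33 - 5 - 9
= 19


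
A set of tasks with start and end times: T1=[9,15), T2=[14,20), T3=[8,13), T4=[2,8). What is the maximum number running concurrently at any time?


Check each time point for overlaps:
  t=9: 2 tasks active (T1, T3)
Max concurrent = 2


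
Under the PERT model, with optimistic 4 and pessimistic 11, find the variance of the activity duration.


σ² = ((p - o) / 6)² = (p - o)² / 36
= (11 - 4)² / 36
= 7² / 36
= 49 / 36
= 1.3611


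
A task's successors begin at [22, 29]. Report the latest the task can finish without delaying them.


LF = min of all successor start times
Successors start at: [22, 29]
LF = min(22, 29)
= 22


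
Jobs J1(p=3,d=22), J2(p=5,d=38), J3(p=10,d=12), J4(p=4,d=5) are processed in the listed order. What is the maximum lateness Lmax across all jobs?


Lateness per job (L = C - d):
  J1: C=3, d=22, L=-19
  J2: C=8, d=38, L=-30
  J3: C=18, d=12, L=6
  J4: C=22, d=5, L=17
Lmax = max(-19, -30, 6, 17)
= 17


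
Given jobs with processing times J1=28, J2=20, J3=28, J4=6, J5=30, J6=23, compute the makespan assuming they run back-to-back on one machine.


Sequential makespan: sum all processing times
= 28 + 20 + 28 + 6 + 30 + 23
= 135 time units


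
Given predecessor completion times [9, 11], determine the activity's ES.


ES = max of all predecessor completion times
Predecessors: [9, 11]
ES = max(9, 11)
= 11


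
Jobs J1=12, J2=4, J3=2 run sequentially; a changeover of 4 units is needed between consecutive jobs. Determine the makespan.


Makespan = Σ processing + (n-1) × setup
= (12 + 4 + 2) + (3-1)×4
= 18 + 8
= 26 time units


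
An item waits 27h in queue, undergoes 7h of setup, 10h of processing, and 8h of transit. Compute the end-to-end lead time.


Lead time = queue + setup + processing + transit
= 27 + 7 + 10 + 8
= 52 hours


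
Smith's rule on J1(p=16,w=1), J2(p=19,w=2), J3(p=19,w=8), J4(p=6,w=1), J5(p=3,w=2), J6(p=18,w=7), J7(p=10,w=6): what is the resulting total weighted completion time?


WSPT order (by p/w): J5 → J7 → J3 → J6 → J4 → J2 → J1
  J5: C=3, w·C=2×3=6
  J7: C=13, w·C=6×13=78
  J3: C=32, w·C=8×32=256
  J6: C=50, w·C=7×50=350
  J4: C=56, w·C=1×56=56
  J2: C=75, w·C=2×75=150
  J1: C=91, w·C=1×91=91
Σ w·C = 987
= 987


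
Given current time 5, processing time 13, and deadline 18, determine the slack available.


Slack = due - current_time - processing
= 18 - 5 - 13
= 0


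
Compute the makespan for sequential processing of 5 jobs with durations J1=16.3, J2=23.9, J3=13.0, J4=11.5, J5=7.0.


Sequential makespan: sum all processing times
= 16.3 + 23.9 + 13.0 + 11.5 + 7.0
= 71.7 time units


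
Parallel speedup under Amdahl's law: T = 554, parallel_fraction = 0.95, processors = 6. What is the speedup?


Amdahl's law: T_p = T × ((1-p) + p/N)
= 554 × ((1-0.95) + 0.95/6)
= 554 × (0.05 + 0.1583)
= 554 × 0.2083
= 115.42
Speedup = 554/115.42
= 4.80×


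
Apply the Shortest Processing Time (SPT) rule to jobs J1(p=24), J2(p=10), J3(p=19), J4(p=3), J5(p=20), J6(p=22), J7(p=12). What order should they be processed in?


SPT: sort by shortest processing time
  J4: p=3
  J2: p=10
  J7: p=12
  J3: p=19
  J5: p=20
  J6: p=22
  J1: p=24
Order: J4 → J2 → J7 → J3 → J5 → J6 → J1


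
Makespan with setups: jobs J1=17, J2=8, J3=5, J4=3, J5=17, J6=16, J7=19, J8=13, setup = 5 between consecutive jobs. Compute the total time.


Makespan = Σ processing + (n-1) × setup
= (17 + 8 + 5 + 3 + 17 + 16 + 19 + 13) + (8-1)×5
= 98 + 35
= 133 time units


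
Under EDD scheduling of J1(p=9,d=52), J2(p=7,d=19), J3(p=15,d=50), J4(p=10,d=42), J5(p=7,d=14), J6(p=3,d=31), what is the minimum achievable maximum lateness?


EDD order: J5 → J2 → J6 → J4 → J3 → J1
Completion and lateness:
  J5: C=7, d=14, L=7-14=-7
  J2: C=14, d=19, L=14-19=-5
  J6: C=17, d=31, L=17-31=-14
  J4: C=27, d=42, L=27-42=-15
  J3: C=42, d=50, L=42-50=-8
  J1: C=51, d=52, L=51-52=-1
Lmax = max(-7, -5, -14, -15, -8, -1)
= -1


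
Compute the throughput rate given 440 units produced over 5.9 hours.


Throughput = units / time
= 440 / 5.9
= 74.6 units/hour


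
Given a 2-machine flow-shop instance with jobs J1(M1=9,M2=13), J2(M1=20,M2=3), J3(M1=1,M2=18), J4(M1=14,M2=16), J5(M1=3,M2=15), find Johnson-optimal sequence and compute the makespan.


Johnson's rule:
Group 1 (M1≤M2, sort by M1): ['J3', 'J5', 'J1', 'J4']
Group 2 (M1>M2, sort desc M2): ['J2']
Sequence: J3 → J5 → J1 → J4 → J2
Makespan calculation:
  J3: M1 done=1, M2 done=19
  J5: M1 done=4, M2 done=34
  J1: M1 done=13, M2 done=47
  J4: M1 done=27, M2 done=63
  J2: M1 done=47, M2 done=66
= Sequence: J3 → J5 → J1 → J4 → J2, Makespan: 66


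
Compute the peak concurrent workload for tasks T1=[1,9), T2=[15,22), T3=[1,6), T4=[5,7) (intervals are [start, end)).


Check each time point for overlaps:
  t=5: 3 tasks active (T1, T3, T4)
Max concurrent = 3


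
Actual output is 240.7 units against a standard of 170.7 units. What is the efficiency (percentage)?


Efficiency = (actual / standard) × 100
= (240.7 / 170.7) × 100
= 141.0%


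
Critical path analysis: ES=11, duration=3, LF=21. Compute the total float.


EF = ES + duration = 11 + 3 = 14
LS = LF - duration = 21 - 3 = 18
Total Float = LF - EF = 21 - 14
(or LS - ES = 18 - 11)
= 7


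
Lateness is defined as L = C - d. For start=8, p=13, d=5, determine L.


Completion = 8 + 13 = 21
Lateness = C - d = 21 - 5
= 16


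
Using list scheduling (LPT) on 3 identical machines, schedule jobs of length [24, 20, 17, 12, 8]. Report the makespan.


Jobs (LPT sorted): [24, 20, 17, 12, 8]
Machines: 3
  J=24 → Machine 1 (load: 0+24=24)
  J=20 → Machine 2 (load: 0+20=20)
  J=17 → Machine 3 (load: 0+17=17)
  J=12 → Machine 3 (load: 17+12=29)
  J=8 → Machine 2 (load: 20+8=28)
Machine loads: [24, 28, 29]
Makespan = max = 29 time units


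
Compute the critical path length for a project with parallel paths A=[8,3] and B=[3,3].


Path A: 8 + 3 = 11
Path B: 3 + 3 = 6
Critical path = longest = max(11, 6)
= 11 (Path A)


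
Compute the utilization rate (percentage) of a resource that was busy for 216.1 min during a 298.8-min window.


Utilization = busy / total × 100
= 216.1 / 298.8 × 100
= 72.3%


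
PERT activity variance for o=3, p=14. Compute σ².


σ² = ((p - o) / 6)² = (p - o)² / 36
= (14 - 3)² / 36
= 11² / 36
= 121 / 36
= 3.3611


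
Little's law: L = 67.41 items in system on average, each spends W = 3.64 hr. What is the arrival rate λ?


Little's law: L = λW → λ = L / W
= 67.41 / 3.64
= 18.52 per hour


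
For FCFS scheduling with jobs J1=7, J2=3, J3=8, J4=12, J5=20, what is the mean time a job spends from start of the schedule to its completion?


Completion times:
  J1: completes at 7
  J2: completes at 10
  J3: completes at 18
  J4: completes at 30
  J5: completes at 50
Sum = 115
Average = 115/5
= 23.00


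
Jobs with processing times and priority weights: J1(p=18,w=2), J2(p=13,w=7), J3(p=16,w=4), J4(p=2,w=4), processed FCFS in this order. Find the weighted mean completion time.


Completion times:
  J1: C=18, w×C=2×18=36
  J2: C=31, w×C=7×31=217
  J3: C=47, w×C=4×47=188
  J4: C=49, w×C=4×49=196
Sum w×C = 637
Sum w = 17
Weighted avg = 637/17
= 37.47


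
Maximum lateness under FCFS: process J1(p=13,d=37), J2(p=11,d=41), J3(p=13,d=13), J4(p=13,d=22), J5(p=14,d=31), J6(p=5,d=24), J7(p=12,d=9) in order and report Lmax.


Lateness per job (L = C - d):
  J1: C=13, d=37, L=-24
  J2: C=24, d=41, L=-17
  J3: C=37, d=13, L=24
  J4: C=50, d=22, L=28
  J5: C=64, d=31, L=33
  J6: C=69, d=24, L=45
  J7: C=81, d=9, L=72
Lmax = max(-24, -17, 24, 28, 33, 45, 72)
= 72


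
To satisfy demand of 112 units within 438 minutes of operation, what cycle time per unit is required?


Cycle time = available time / demand
= 438 / 112
= 3.91 min/unit


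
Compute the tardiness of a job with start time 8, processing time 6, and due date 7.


Completion = start + processing = 8 + 6 = 14
Tardiness = max(0, C - d) = max(0, 14 - 7)
= max(0, 7)
= 7


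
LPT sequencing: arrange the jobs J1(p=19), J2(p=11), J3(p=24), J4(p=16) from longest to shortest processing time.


LPT: sort by longest processing time first
  J3: p=24
  J1: p=19
  J4: p=16
  J2: p=11
Order: J3 → J1 → J4 → J2


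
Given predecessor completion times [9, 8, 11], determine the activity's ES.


ES = max of all predecessor completion times
Predecessors: [9, 8, 11]
ES = max(9, 8, 11)
= 11


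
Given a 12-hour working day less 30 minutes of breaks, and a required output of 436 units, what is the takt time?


Available = 12×60 - 30 = 690 min
Takt time = 690 / 436
= 1.58 min/unit


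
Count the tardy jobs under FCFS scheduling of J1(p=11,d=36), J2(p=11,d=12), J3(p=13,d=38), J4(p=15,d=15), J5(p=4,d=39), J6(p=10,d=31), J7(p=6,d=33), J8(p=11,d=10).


Completion vs due date:
  J1: C=11, d=36 → on time
  J2: C=22, d=12 → TARDY
  J3: C=35, d=38 → on time
  J4: C=50, d=15 → TARDY
  J5: C=54, d=39 → TARDY
  J6: C=64, d=31 → TARDY
  J7: C=70, d=33 → TARDY
  J8: C=81, d=10 → TARDY
Tardy jobs: J2, J4, J5, J6, J7, J8
Count = 6


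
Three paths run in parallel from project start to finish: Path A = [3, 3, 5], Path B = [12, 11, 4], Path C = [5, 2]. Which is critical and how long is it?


Path A: 3 + 3 + 5 = 11
Path B: 12 + 11 + 4 = 27
Path C: 5 + 2 = 7
Critical path = longest = max(11, 27, 7)
= 27 (Path B)


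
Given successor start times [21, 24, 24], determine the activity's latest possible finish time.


LF = min of all successor start times
Successors start at: [21, 24, 24]
LF = min(21, 24, 24)
= 21


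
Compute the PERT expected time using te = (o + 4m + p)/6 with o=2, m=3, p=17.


te = (o + 4m + p) / 6
= (2 + 4×3 + 17) / 6
= (2 + 12 + 17) / 6
= 31 / 6
= 5.17


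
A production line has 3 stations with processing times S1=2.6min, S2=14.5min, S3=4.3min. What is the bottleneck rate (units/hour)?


Bottleneck = longest station time
Station times: [2.6, 14.5, 4.3]
Max = 14.5 min
Rate = 60 / 14.5
= 4.14 units/hour (bottleneck: 14.5min)


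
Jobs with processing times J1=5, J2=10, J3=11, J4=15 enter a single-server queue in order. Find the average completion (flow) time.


Completion times:
  J1: completes at 5
  J2: completes at 15
  J3: completes at 26
  J4: completes at 41
Sum = 87
Average = 87/4
= 21.75


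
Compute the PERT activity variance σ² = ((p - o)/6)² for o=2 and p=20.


σ² = ((p - o) / 6)² = (p - o)² / 36
= (20 - 2)² / 36
= 18² / 36
= 324 / 36
= 9.0000


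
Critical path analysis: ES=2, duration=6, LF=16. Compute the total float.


EF = ES + duration = 2 + 6 = 8
LS = LF - duration = 16 - 6 = 10
Total Float = LF - EF = 16 - 8
(or LS - ES = 10 - 2)
= 8


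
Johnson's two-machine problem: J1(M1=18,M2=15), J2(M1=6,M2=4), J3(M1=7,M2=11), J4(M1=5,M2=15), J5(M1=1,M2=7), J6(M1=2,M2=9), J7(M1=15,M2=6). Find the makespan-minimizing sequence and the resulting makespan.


Johnson's rule:
Group 1 (M1≤M2, sort by M1): ['J5', 'J6', 'J4', 'J3']
Group 2 (M1>M2, sort desc M2): ['J1', 'J7', 'J2']
Sequence: J5 → J6 → J4 → J3 → J1 → J7 → J2
Makespan calculation:
  J5: M1 done=1, M2 done=8
  J6: M1 done=3, M2 done=17
  J4: M1 done=8, M2 done=32
  J3: M1 done=15, M2 done=43
  J1: M1 done=33, M2 done=58
  J7: M1 done=48, M2 done=64
  J2: M1 done=54, M2 done=68
= Sequence: J5 → J6 → J4 → J3 → J1 → J7 → J2, Makespan: 68


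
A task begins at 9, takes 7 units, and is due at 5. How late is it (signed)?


Completion = 9 + 7 = 16
Lateness = C - d = 16 - 5
= 11


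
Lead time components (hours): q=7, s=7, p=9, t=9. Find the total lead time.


Lead time = queue + setup + processing + transit
= 7 + 7 + 9 + 9
= 32 hours


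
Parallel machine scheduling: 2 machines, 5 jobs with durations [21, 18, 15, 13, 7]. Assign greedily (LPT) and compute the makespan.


Jobs (LPT sorted): [21, 18, 15, 13, 7]
Machines: 2
  J=21 → Machine 1 (load: 0+21=21)
  J=18 → Machine 2 (load: 0+18=18)
  J=15 → Machine 2 (load: 18+15=33)
  J=13 → Machine 1 (load: 21+13=34)
  J=7 → Machine 2 (load: 33+7=40)
Machine loads: [34, 40]
Makespan = max = 40 time units


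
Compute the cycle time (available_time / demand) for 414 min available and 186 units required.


Cycle time = available time / demand
= 414 / 186
= 2.23 min/unit


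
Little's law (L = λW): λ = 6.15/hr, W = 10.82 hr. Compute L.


Little's law: L = λ × W
= 6.15 × 10.82
= 66.54


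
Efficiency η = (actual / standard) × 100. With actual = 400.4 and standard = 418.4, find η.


Efficiency = (actual / standard) × 100
= (400.4 / 418.4) × 100
= 95.7%


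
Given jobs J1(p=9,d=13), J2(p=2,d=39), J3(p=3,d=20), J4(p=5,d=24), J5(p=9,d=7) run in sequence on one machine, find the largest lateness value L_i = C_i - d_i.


Lateness per job (L = C - d):
  J1: C=9, d=13, L=-4
  J2: C=11, d=39, L=-28
  J3: C=14, d=20, L=-6
  J4: C=19, d=24, L=-5
  J5: C=28, d=7, L=21
Lmax = max(-4, -28, -6, -5, 21)
= 21


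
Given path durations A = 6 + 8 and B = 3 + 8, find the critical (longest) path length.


Path A: 6 + 8 = 14
Path B: 3 + 8 = 11
Critical path = longest = max(14, 11)
= 14 (Path A)


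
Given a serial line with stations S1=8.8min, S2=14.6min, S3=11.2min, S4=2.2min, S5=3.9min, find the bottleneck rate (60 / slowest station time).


Bottleneck = longest station time
Station times: [8.8, 14.6, 11.2, 2.2, 3.9]
Max = 14.6 min
Rate = 60 / 14.6
= 4.11 units/hour (bottleneck: 14.6min)


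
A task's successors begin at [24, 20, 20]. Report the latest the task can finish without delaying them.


LF = min of all successor start times
Successors start at: [24, 20, 20]
LF = min(24, 20, 20)
= 20


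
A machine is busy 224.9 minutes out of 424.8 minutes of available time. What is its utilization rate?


Utilization = busy / total × 100
= 224.9 / 424.8 × 100
= 52.9%


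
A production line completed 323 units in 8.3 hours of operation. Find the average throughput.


Throughput = units / time
= 323 / 8.3
= 38.9 units/hour


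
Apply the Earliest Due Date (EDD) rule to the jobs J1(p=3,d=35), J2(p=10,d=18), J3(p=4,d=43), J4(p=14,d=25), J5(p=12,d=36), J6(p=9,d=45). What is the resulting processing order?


EDD: sort by earliest due date
  J2: d=18, p=10
  J4: d=25, p=14
  J1: d=35, p=3
  J5: d=36, p=12
  J3: d=43, p=4
  J6: d=45, p=9
Order: J2 → J4 → J1 → J5 → J3 → J6


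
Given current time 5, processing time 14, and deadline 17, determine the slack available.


Slack = due - current_time - processing
= 17 - 5 - 14
= -2


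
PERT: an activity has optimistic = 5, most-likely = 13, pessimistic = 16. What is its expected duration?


te = (o + 4m + p) / 6
= (5 + 4×13 + 16) / 6
= (5 + 52 + 16) / 6
= 73 / 6
= 12.17


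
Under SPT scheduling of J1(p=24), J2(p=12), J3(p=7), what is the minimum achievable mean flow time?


SPT order: J3 → J2 → J1
Completion times:
  J3: C=7
  J2: C=19
  J1: C=43
Sum = 69, n = 3
Mean flow = 69/3
= 23.00


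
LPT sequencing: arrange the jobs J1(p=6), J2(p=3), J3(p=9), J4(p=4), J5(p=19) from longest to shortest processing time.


LPT: sort by longest processing time first
  J5: p=19
  J3: p=9
  J1: p=6
  J4: p=4
  J2: p=3
Order: J5 → J3 → J1 → J4 → J2


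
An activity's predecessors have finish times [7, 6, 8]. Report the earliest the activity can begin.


ES = max of all predecessor completion times
Predecessors: [7, 6, 8]
ES = max(7, 6, 8)
= 8


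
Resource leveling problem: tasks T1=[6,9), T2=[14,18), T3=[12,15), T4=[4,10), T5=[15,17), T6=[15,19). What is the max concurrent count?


Check each time point for overlaps:
  t=15: 3 tasks active (T2, T5, T6)
Max concurrent = 3


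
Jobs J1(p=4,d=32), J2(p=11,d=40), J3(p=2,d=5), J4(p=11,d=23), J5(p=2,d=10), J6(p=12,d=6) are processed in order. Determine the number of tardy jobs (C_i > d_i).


Completion vs due date:
  J1: C=4, d=32 → on time
  J2: C=15, d=40 → on time
  J3: C=17, d=5 → TARDY
  J4: C=28, d=23 → TARDY
  J5: C=30, d=10 → TARDY
  J6: C=42, d=6 → TARDY
Tardy jobs: J3, J4, J5, J6
Count = 4


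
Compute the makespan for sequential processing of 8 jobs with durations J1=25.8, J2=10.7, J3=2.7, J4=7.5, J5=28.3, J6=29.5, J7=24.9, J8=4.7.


Sequential makespan: sum all processing times
= 25.8 + 10.7 + 2.7 + 7.5 + 28.3 + 29.5 + 24.9 + 4.7
= 134.1 time units


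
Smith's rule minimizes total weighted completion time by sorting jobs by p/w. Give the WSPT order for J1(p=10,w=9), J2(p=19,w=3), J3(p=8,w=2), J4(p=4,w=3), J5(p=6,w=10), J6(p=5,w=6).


WSPT (Smith's rule): sort by p/w ascending
  J5: p/w = 6/10 = 0.600
  J6: p/w = 5/6 = 0.833
  J1: p/w = 10/9 = 1.111
  J4: p/w = 4/3 = 1.333
  J3: p/w = 8/2 = 4.000
  J2: p/w = 19/3 = 6.333
Order: J5 → J6 → J1 → J4 → J3 → J2


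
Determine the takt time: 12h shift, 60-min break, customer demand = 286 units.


Available = 12×60 - 60 = 660 min
Takt time = 660 / 286
= 2.31 min/unit


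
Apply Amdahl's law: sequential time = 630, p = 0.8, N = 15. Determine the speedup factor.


Amdahl's law: T_p = T × ((1-p) + p/N)
= 630 × ((1-0.8) + 0.8/15)
= 630 × (0.20 + 0.0533)
= 630 × 0.2533
= 159.60
Speedup = 630/159.60
= 3.95×


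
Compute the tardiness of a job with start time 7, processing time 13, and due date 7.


Completion = start + processing = 7 + 13 = 20
Tardiness = max(0, C - d) = max(0, 20 - 7)
= max(0, 13)
= 13


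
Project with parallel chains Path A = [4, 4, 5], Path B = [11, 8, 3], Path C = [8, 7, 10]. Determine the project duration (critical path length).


Path A: 4 + 4 + 5 = 13
Path B: 11 + 8 + 3 = 22
Path C: 8 + 7 + 10 = 25
Critical path = longest = max(13, 22, 25)
= 25 (Path C)


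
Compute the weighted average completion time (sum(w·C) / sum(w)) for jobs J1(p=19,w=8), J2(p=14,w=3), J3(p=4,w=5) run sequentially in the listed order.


Completion times:
  J1: C=19, w×C=8×19=152
  J2: C=33, w×C=3×33=99
  J3: C=37, w×C=5×37=185
Sum w×C = 436
Sum w = 16
Weighted avg = 436/16
= 27.25


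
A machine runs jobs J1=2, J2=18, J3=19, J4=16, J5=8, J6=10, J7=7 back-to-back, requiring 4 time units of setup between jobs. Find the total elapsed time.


Makespan = Σ processing + (n-1) × setup
= (2 + 18 + 19 + 16 + 8 + 10 + 7) + (7-1)×4
= 80 + 24
= 104 time units


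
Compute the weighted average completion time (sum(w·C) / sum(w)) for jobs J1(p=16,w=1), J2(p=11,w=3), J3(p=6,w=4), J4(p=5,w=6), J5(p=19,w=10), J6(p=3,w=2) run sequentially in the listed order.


Completion times:
  J1: C=16, w×C=1×16=16
  J2: C=27, w×C=3×27=81
  J3: C=33, w×C=4×33=132
  J4: C=38, w×C=6×38=228
  J5: C=57, w×C=10×57=570
  J6: C=60, w×C=2×60=120
Sum w×C = 1147
Sum w = 26
Weighted avg = 1147/26
= 44.12


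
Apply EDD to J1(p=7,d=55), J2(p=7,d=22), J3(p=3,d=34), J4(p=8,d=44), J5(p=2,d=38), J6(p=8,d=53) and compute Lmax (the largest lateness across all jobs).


EDD order: J2 → J3 → J5 → J4 → J6 → J1
Completion and lateness:
  J2: C=7, d=22, L=7-22=-15
  J3: C=10, d=34, L=10-34=-24
  J5: C=12, d=38, L=12-38=-26
  J4: C=20, d=44, L=20-44=-24
  J6: C=28, d=53, L=28-53=-25
  J1: C=35, d=55, L=35-55=-20
Lmax = max(-15, -24, -26, -24, -25, -20)
= -15


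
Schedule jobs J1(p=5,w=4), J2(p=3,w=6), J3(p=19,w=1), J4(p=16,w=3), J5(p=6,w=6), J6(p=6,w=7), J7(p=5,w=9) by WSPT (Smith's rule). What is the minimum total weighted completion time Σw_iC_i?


WSPT order (by p/w): J2 → J7 → J6 → J5 → J1 → J4 → J3
  J2: C=3, w·C=6×3=18
  J7: C=8, w·C=9×8=72
  J6: C=14, w·C=7×14=98
  J5: C=20, w·C=6×20=120
  J1: C=25, w·C=4×25=100
  J4: C=41, w·C=3×41=123
  J3: C=60, w·C=1×60=60
Σ w·C = 591
= 591


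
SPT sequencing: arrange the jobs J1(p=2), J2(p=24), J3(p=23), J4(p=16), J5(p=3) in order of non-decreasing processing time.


SPT: sort by shortest processing time
  J1: p=2
  J5: p=3
  J4: p=16
  J3: p=23
  J2: p=24
Order: J1 → J5 → J4 → J3 → J2


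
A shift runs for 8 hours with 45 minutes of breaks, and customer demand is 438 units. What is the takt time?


Available = 8×60 - 45 = 435 min
Takt time = 435 / 438
= 0.99 min/unit


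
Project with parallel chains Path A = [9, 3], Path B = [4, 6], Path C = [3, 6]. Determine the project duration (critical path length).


Path A: 9 + 3 = 12
Path B: 4 + 6 = 10
Path C: 3 + 6 = 9
Critical path = longest = max(12, 10, 9)
= 12 (Path A)


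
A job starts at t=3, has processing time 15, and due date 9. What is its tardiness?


Completion = start + processing = 3 + 15 = 18
Tardiness = max(0, C - d) = max(0, 18 - 9)
= max(0, 9)
= 9


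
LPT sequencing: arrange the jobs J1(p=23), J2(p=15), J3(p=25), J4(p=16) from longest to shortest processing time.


LPT: sort by longest processing time first
  J3: p=25
  J1: p=23
  J4: p=16
  J2: p=15
Order: J3 → J1 → J4 → J2


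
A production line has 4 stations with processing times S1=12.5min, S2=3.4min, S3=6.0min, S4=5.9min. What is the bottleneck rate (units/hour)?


Bottleneck = longest station time
Station times: [12.5, 3.4, 6.0, 5.9]
Max = 12.5 min
Rate = 60 / 12.5
= 4.80 units/hour (bottleneck: 12.5min)


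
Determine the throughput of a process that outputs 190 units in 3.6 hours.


Throughput = units / time
= 190 / 3.6
= 52.8 units/hour


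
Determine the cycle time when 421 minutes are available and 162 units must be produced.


Cycle time = available time / demand
= 421 / 162
= 2.60 min/unit


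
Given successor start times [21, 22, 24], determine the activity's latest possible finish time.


LF = min of all successor start times
Successors start at: [21, 22, 24]
LF = min(21, 22, 24)
= 21


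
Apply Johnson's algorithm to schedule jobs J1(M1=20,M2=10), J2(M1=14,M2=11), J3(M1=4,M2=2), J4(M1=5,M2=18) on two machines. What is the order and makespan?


Johnson's rule:
Group 1 (M1≤M2, sort by M1): ['J4']
Group 2 (M1>M2, sort desc M2): ['J2', 'J1', 'J3']
Sequence: J4 → J2 → J1 → J3
Makespan calculation:
  J4: M1 done=5, M2 done=23
  J2: M1 done=19, M2 done=34
  J1: M1 done=39, M2 done=49
  J3: M1 done=43, M2 done=51
= Sequence: J4 → J2 → J1 → J3, Makespan: 51


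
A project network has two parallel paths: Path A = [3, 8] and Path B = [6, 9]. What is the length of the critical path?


Path A: 3 + 8 = 11
Path B: 6 + 9 = 15
Critical path = longest = max(11, 15)
= 15 (Path B)


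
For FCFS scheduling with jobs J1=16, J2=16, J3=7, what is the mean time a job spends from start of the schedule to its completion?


Completion times:
  J1: completes at 16
  J2: completes at 32
  J3: completes at 39
Sum = 87
Average = 87/3
= 29.00


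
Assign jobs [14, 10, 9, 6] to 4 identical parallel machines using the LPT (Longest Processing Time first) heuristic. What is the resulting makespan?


Jobs (LPT sorted): [14, 10, 9, 6]
Machines: 4
  J=14 → Machine 1 (load: 0+14=14)
  J=10 → Machine 2 (load: 0+10=10)
  J=9 → Machine 3 (load: 0+9=9)
  J=6 → Machine 4 (load: 0+6=6)
Machine loads: [14, 10, 9, 6]
Makespan = max = 14 time units


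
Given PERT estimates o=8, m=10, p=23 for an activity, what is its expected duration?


te = (o + 4m + p) / 6
= (8 + 4×10 + 23) / 6
= (8 + 40 + 23) / 6
= 71 / 6
= 11.83


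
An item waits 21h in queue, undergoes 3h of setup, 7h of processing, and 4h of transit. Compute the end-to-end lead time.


Lead time = queue + setup + processing + transit
= 21 + 3 + 7 + 4
= 35 hours


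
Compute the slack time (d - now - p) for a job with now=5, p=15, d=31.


Slack = due - current_time - processing
= 31 - 5 - 15
= 11


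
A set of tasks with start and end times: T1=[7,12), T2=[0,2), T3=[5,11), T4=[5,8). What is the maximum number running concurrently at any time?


Check each time point for overlaps:
  t=7: 3 tasks active (T1, T3, T4)
Max concurrent = 3


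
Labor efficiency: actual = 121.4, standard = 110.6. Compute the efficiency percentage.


Efficiency = (actual / standard) × 100
= (121.4 / 110.6) × 100
= 109.8%
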